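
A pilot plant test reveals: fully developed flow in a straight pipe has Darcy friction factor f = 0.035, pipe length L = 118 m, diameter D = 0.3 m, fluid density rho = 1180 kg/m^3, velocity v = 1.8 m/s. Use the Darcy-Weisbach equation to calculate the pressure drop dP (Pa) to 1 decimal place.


dP = f * (L/D) * (rho*v^2/2)
dP = 0.035 * (118/0.3) * (1180*1.8^2/2)
L/D = 393.33333333
rho*v^2/2 = 1180*3.24/2 = 1911.6
dP = 0.035 * 393.33333333 * 1911.6
dP = 26316.4 Pa


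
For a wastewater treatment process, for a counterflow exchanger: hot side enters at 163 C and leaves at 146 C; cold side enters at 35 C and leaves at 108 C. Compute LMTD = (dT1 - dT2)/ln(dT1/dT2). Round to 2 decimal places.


dT1 = Th_in - Tc_out = 163 - 108 = 55
dT2 = Th_out - Tc_in = 146 - 35 = 111
LMTD = (dT1 - dT2) / ln(dT1/dT2)
LMTD = (55 - 111) / ln(55/111)
LMTD = 79.75 K


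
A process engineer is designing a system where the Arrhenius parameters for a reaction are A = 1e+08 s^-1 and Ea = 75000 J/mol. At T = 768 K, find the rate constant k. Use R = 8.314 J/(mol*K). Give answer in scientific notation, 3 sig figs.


k = A * exp(-Ea/(R*T))
k = 1e+08 * exp(-75000 / (8.314 * 768))
k = 1e+08 * exp(-11.746001)
k = 7.92e+02


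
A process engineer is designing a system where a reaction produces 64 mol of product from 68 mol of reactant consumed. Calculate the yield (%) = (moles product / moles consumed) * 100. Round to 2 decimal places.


Yield = (moles product / moles consumed) * 100%
Yield = (64 / 68) * 100
Yield = 0.9412 * 100
Yield = 94.12%


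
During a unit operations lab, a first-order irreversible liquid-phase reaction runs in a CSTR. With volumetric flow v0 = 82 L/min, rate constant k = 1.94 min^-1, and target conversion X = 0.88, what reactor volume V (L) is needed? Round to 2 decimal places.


V = v0 * X / (k * (1 - X))
V = 82 * 0.88 / (1.94 * (1 - 0.88))
V = 72.16 / (1.94 * 0.12)
V = 72.16 / 0.2328
V = 309.97 L


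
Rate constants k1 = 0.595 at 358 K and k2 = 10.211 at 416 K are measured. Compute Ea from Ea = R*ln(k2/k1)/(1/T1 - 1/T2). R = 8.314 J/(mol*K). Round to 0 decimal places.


Ea = R * ln(k2/k1) / (1/T1 - 1/T2)
ln(k2/k1) = ln(10.211/0.595) = 2.8426594
1/T1 - 1/T2 = 1/358 - 1/416 = 0.000389449936
Ea = 8.314 * 2.8426594 / 0.000389449936
Ea = 60685 J/mol


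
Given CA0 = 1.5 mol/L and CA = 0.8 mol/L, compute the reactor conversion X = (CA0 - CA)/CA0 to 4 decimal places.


X = (CA0 - CA) / CA0
X = (1.5 - 0.8) / 1.5
X = 0.7 / 1.5
X = 0.4667


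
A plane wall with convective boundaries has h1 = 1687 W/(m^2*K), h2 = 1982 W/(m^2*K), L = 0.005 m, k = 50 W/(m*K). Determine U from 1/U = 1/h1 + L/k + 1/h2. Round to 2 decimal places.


1/U = 1/h1 + L/k + 1/h2
1/U = 1/1687 + 0.005/50 + 1/1982
1/U = 0.0005927682 + 0.0001 + 0.0005045409
1/U = 0.0011973091
U = 835.21 W/(m^2*K)


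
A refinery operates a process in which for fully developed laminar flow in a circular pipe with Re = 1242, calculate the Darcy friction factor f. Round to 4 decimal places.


f = 64 / Re
f = 64 / 1242
f = 0.0515


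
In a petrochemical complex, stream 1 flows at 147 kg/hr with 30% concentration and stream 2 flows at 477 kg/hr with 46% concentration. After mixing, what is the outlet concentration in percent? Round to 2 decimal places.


Mass balance on solute: F1*x1 + F2*x2 = F3*x3
F3 = F1 + F2 = 147 + 477 = 624 kg/hr
x3 = (F1*x1 + F2*x2)/F3
x3 = (147*0.3 + 477*0.46) / 624
x3 = 42.23%


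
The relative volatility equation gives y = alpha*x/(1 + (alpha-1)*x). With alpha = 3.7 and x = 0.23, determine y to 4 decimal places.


y = alpha*x / (1 + (alpha-1)*x)
y = 3.7*0.23 / (1 + (3.7-1)*0.23)
y = 0.851 / (1 + 0.621)
y = 0.851 / 1.621
y = 0.5250


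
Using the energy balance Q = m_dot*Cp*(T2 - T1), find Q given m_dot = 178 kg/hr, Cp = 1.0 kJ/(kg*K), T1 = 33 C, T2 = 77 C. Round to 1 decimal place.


Q = m_dot * Cp * (T2 - T1)
Q = 178 * 1.0 * (77 - 33)
Q = 178 * 1.0 * 44
Q = 7832.0 kJ/hr


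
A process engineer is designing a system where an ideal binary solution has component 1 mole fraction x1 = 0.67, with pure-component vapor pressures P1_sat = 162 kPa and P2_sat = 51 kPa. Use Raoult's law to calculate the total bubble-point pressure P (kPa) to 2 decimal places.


P = x1*P1_sat + x2*P2_sat
x2 = 1 - x1 = 1 - 0.67 = 0.33
P = 0.67*162 + 0.33*51
P = 108.54 + 16.83
P = 125.37 kPa


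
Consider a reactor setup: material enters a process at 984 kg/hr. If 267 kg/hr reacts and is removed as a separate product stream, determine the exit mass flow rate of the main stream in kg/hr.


Steady-state mass balance on the main outlet: F_out = F_in - F_removed
F_out = 984 - 267
F_out = 717 kg/hr


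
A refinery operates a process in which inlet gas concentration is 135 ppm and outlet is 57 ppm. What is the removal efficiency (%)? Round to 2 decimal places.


Efficiency = (G_in - G_out) / G_in * 100%
Efficiency = (135 - 57) / 135 * 100
Efficiency = 78 / 135 * 100
Efficiency = 57.78%


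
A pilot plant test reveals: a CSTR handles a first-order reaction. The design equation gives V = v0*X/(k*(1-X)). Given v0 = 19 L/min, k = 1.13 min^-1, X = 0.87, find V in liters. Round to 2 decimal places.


V = v0 * X / (k * (1 - X))
V = 19 * 0.87 / (1.13 * (1 - 0.87))
V = 16.53 / (1.13 * 0.13)
V = 16.53 / 0.1469
V = 112.53 L


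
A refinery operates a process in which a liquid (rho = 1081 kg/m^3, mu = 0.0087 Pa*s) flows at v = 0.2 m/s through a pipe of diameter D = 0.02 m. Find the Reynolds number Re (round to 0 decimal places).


Re = rho * v * D / mu
Re = 1081 * 0.2 * 0.02 / 0.0087
Re = 4.324 / 0.0087
Re = 497


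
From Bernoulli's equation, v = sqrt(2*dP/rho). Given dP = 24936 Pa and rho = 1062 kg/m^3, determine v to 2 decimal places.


v = sqrt(2*dP/rho)
v = sqrt(2*24936/1062)
v = sqrt(46.960452)
v = 6.85 m/s


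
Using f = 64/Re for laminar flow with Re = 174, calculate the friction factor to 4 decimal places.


f = 64 / Re
f = 64 / 174
f = 0.3678


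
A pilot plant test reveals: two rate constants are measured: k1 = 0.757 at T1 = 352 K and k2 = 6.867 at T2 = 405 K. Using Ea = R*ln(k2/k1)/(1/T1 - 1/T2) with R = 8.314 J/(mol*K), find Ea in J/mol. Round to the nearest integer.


Ea = R * ln(k2/k1) / (1/T1 - 1/T2)
ln(k2/k1) = ln(6.867/0.757) = 2.2051194
1/T1 - 1/T2 = 1/352 - 1/405 = 0.000371773288
Ea = 8.314 * 2.2051194 / 0.000371773288
Ea = 49313 J/mol


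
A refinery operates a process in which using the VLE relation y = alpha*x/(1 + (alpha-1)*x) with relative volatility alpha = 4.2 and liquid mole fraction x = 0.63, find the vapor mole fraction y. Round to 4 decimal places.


y = alpha*x / (1 + (alpha-1)*x)
y = 4.2*0.63 / (1 + (4.2-1)*0.63)
y = 2.646 / (1 + 2.016)
y = 2.646 / 3.016
y = 0.8773


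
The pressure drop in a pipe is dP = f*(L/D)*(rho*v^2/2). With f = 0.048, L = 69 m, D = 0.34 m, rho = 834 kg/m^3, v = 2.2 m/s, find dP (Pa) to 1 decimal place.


dP = f * (L/D) * (rho*v^2/2)
dP = 0.048 * (69/0.34) * (834*2.2^2/2)
L/D = 202.94117647
rho*v^2/2 = 834*4.84/2 = 2018.28
dP = 0.048 * 202.94117647 * 2018.28
dP = 19660.4 Pa


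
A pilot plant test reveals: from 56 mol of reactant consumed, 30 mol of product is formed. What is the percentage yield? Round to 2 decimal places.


Yield = (moles product / moles consumed) * 100%
Yield = (30 / 56) * 100
Yield = 0.5357 * 100
Yield = 53.57%


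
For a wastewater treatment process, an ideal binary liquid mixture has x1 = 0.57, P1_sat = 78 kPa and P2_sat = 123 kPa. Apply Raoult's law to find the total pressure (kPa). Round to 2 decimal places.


P = x1*P1_sat + x2*P2_sat
x2 = 1 - x1 = 1 - 0.57 = 0.43
P = 0.57*78 + 0.43*123
P = 44.46 + 52.89
P = 97.35 kPa


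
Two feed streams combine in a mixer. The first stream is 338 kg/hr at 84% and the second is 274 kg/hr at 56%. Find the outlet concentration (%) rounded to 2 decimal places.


Mass balance on solute: F1*x1 + F2*x2 = F3*x3
F3 = F1 + F2 = 338 + 274 = 612 kg/hr
x3 = (F1*x1 + F2*x2)/F3
x3 = (338*0.84 + 274*0.56) / 612
x3 = 71.46%


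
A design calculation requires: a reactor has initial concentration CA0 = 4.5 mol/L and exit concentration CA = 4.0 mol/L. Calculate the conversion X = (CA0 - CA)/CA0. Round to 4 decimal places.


X = (CA0 - CA) / CA0
X = (4.5 - 4.0) / 4.5
X = 0.5 / 4.5
X = 0.1111


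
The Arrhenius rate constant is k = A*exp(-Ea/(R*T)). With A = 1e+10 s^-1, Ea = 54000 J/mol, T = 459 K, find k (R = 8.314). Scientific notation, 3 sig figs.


k = A * exp(-Ea/(R*T))
k = 1e+10 * exp(-54000 / (8.314 * 459))
k = 1e+10 * exp(-14.150476)
k = 7.15e+03


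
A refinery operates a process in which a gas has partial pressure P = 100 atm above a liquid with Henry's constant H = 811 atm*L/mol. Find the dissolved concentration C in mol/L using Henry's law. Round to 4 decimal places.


C = P / H
C = 100 / 811
C = 0.1233 mol/L


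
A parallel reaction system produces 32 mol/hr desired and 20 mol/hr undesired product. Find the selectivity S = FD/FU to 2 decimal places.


S = desired product rate / undesired product rate
S = 32 / 20
S = 1.60


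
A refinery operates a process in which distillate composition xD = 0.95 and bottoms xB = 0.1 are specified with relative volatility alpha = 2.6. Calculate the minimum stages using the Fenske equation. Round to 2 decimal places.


N_min = ln((xD*(1-xB))/(xB*(1-xD))) / ln(alpha)
Numerator inside ln: 0.855 / 0.005 = 171.0
ln(171.0) = 5.141664
ln(alpha) = ln(2.6) = 0.955511
N_min = 5.141664 / 0.955511 = 5.38


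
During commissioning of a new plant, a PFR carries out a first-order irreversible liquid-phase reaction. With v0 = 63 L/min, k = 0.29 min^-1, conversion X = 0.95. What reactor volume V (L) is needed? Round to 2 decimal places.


V = (v0/k) * ln(1/(1-X))
V = (63/0.29) * ln(1/(1-0.95))
V = 217.241379 * ln(20.0)
V = 217.241379 * 2.995732
V = 650.80 L


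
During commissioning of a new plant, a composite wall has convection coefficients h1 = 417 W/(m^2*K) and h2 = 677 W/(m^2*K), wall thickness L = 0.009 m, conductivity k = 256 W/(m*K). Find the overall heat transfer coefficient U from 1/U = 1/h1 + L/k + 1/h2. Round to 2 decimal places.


1/U = 1/h1 + L/k + 1/h2
1/U = 1/417 + 0.009/256 + 1/677
1/U = 0.0023980815 + 3.51562e-05 + 0.0014771049
1/U = 0.0039103426
U = 255.73 W/(m^2*K)


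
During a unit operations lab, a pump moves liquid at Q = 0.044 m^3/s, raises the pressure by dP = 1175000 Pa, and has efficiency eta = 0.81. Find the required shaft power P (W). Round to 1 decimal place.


P = Q * dP / eta
P = 0.044 * 1175000 / 0.81
P = 51700.0 / 0.81
P = 63827.2 W


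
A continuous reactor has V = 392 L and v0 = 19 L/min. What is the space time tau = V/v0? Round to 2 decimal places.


tau = V / v0
tau = 392 / 19
tau = 20.63 min


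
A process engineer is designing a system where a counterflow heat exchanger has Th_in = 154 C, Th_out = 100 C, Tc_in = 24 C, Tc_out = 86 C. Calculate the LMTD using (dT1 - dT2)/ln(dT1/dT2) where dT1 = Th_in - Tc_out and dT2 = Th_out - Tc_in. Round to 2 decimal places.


dT1 = Th_in - Tc_out = 154 - 86 = 68
dT2 = Th_out - Tc_in = 100 - 24 = 76
LMTD = (dT1 - dT2) / ln(dT1/dT2)
LMTD = (68 - 76) / ln(68/76)
LMTD = 71.93 K


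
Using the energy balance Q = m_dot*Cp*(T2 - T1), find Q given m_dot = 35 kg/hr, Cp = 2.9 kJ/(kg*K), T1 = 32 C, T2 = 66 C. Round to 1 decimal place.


Q = m_dot * Cp * (T2 - T1)
Q = 35 * 2.9 * (66 - 32)
Q = 35 * 2.9 * 34
Q = 3451.0 kJ/hr


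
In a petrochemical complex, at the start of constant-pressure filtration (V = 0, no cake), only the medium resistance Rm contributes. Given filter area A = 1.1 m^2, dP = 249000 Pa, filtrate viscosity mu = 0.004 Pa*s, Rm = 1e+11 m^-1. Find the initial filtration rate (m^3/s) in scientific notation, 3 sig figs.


rate = A * dP / (mu * Rm)
rate = 1.1 * 249000 / (0.004 * 1e+11)
rate = 273900.0 / 4.000e+08
rate = 6.85e-04 m^3/s


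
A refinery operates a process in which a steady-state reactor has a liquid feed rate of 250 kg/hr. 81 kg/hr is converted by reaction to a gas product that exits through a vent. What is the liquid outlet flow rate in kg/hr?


Steady-state mass balance on the main outlet: F_out = F_in - F_removed
F_out = 250 - 81
F_out = 169 kg/hr


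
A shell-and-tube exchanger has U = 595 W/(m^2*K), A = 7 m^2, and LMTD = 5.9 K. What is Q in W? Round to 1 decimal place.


Q = U * A * LMTD
Q = 595 * 7 * 5.9
Q = 24573.5 W


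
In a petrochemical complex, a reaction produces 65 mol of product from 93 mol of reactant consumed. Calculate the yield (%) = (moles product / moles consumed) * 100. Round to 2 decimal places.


Yield = (moles product / moles consumed) * 100%
Yield = (65 / 93) * 100
Yield = 0.6989 * 100
Yield = 69.89%


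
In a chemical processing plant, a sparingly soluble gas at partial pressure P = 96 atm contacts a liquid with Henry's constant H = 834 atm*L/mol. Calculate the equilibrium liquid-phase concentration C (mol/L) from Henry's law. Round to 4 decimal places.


C = P / H
C = 96 / 834
C = 0.1151 mol/L


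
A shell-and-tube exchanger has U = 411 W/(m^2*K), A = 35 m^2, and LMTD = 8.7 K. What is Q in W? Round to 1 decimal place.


Q = U * A * LMTD
Q = 411 * 35 * 8.7
Q = 125149.5 W


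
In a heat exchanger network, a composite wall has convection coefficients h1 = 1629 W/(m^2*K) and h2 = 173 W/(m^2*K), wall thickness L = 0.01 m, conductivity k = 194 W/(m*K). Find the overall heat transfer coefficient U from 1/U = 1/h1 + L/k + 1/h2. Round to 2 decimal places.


1/U = 1/h1 + L/k + 1/h2
1/U = 1/1629 + 0.01/194 + 1/173
1/U = 0.0006138735 + 5.15464e-05 + 0.0057803468
1/U = 0.0064457667
U = 155.14 W/(m^2*K)


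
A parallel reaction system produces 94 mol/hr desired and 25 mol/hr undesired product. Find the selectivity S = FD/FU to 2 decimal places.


S = desired product rate / undesired product rate
S = 94 / 25
S = 3.76


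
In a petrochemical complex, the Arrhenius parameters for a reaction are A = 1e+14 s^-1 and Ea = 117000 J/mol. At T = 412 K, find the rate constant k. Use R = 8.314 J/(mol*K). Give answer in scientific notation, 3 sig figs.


k = A * exp(-Ea/(R*T))
k = 1e+14 * exp(-117000 / (8.314 * 412))
k = 1e+14 * exp(-34.156914)
k = 1.47e-01


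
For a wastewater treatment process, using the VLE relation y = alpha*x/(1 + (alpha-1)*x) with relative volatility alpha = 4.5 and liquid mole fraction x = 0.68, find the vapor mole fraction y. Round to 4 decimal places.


y = alpha*x / (1 + (alpha-1)*x)
y = 4.5*0.68 / (1 + (4.5-1)*0.68)
y = 3.06 / (1 + 2.38)
y = 3.06 / 3.38
y = 0.9053


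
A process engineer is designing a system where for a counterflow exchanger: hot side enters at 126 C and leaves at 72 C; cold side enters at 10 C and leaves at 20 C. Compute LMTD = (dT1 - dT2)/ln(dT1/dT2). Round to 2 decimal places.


dT1 = Th_in - Tc_out = 126 - 20 = 106
dT2 = Th_out - Tc_in = 72 - 10 = 62
LMTD = (dT1 - dT2) / ln(dT1/dT2)
LMTD = (106 - 62) / ln(106/62)
LMTD = 82.04 K


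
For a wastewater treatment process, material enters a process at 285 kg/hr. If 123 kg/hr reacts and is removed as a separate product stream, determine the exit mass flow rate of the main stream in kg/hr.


Steady-state mass balance on the main outlet: F_out = F_in - F_removed
F_out = 285 - 123
F_out = 162 kg/hr


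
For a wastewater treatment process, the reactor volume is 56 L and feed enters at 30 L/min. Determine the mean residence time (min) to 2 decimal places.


tau = V / v0
tau = 56 / 30
tau = 1.87 min


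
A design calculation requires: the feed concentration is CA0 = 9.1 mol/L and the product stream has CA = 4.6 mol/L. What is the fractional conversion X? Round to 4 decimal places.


X = (CA0 - CA) / CA0
X = (9.1 - 4.6) / 9.1
X = 4.5 / 9.1
X = 0.4945


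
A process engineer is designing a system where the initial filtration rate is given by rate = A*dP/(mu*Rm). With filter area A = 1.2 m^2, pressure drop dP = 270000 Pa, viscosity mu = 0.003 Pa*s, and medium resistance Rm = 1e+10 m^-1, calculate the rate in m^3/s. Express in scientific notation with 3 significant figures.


rate = A * dP / (mu * Rm)
rate = 1.2 * 270000 / (0.003 * 1e+10)
rate = 324000.0 / 3.000e+07
rate = 1.08e-02 m^3/s


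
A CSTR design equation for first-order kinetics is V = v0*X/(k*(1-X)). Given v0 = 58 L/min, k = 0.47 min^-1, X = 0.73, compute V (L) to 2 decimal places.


V = v0 * X / (k * (1 - X))
V = 58 * 0.73 / (0.47 * (1 - 0.73))
V = 42.34 / (0.47 * 0.27)
V = 42.34 / 0.1269
V = 333.65 L


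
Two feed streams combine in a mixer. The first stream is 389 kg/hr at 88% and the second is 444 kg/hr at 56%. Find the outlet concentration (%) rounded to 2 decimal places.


Mass balance on solute: F1*x1 + F2*x2 = F3*x3
F3 = F1 + F2 = 389 + 444 = 833 kg/hr
x3 = (F1*x1 + F2*x2)/F3
x3 = (389*0.88 + 444*0.56) / 833
x3 = 70.94%


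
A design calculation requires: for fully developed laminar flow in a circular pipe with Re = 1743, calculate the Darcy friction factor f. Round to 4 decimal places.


f = 64 / Re
f = 64 / 1743
f = 0.0367


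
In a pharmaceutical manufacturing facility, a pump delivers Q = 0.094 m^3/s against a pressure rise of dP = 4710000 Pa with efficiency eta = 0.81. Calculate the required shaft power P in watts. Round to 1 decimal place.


P = Q * dP / eta
P = 0.094 * 4710000 / 0.81
P = 442740.0 / 0.81
P = 546592.6 W


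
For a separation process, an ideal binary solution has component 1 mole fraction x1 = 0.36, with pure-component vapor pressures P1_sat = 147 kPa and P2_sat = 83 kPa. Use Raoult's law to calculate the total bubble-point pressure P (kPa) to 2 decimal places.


P = x1*P1_sat + x2*P2_sat
x2 = 1 - x1 = 1 - 0.36 = 0.64
P = 0.36*147 + 0.64*83
P = 52.92 + 53.12
P = 106.04 kPa


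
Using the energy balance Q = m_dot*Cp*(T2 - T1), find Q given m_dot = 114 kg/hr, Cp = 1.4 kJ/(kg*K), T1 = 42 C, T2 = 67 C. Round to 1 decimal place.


Q = m_dot * Cp * (T2 - T1)
Q = 114 * 1.4 * (67 - 42)
Q = 114 * 1.4 * 25
Q = 3990.0 kJ/hr


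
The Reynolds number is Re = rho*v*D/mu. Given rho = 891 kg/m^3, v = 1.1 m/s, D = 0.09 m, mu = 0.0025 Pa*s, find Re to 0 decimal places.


Re = rho * v * D / mu
Re = 891 * 1.1 * 0.09 / 0.0025
Re = 88.209 / 0.0025
Re = 35284


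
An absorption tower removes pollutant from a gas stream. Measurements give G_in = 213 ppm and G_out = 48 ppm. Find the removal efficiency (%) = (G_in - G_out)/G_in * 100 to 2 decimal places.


Efficiency = (G_in - G_out) / G_in * 100%
Efficiency = (213 - 48) / 213 * 100
Efficiency = 165 / 213 * 100
Efficiency = 77.46%


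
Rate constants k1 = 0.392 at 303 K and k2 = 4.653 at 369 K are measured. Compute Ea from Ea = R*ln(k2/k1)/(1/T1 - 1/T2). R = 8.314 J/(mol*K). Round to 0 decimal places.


Ea = R * ln(k2/k1) / (1/T1 - 1/T2)
ln(k2/k1) = ln(4.653/0.392) = 2.4740056
1/T1 - 1/T2 = 1/303 - 1/369 = 0.000590302933
Ea = 8.314 * 2.4740056 / 0.000590302933
Ea = 34845 J/mol


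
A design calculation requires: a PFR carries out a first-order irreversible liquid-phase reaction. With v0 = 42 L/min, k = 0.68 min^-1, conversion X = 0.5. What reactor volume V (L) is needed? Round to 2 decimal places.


V = (v0/k) * ln(1/(1-X))
V = (42/0.68) * ln(1/(1-0.5))
V = 61.764706 * ln(2.0)
V = 61.764706 * 0.693147
V = 42.81 L


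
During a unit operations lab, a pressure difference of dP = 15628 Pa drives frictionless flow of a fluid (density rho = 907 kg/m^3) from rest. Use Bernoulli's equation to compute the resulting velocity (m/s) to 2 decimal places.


v = sqrt(2*dP/rho)
v = sqrt(2*15628/907)
v = sqrt(34.46086)
v = 5.87 m/s


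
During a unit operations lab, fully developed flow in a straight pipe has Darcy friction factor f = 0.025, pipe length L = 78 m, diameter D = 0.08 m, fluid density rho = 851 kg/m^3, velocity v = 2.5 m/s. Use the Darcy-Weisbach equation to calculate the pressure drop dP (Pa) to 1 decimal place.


dP = f * (L/D) * (rho*v^2/2)
dP = 0.025 * (78/0.08) * (851*2.5^2/2)
L/D = 975.0
rho*v^2/2 = 851*6.25/2 = 2659.375
dP = 0.025 * 975.0 * 2659.375
dP = 64822.3 Pa


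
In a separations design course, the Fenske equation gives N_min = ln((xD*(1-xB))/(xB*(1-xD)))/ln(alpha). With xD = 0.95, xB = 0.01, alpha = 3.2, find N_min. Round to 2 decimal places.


N_min = ln((xD*(1-xB))/(xB*(1-xD))) / ln(alpha)
Numerator inside ln: 0.9405 / 0.0005 = 1881.0
ln(1881.0) = 7.539559
ln(alpha) = ln(3.2) = 1.163151
N_min = 7.539559 / 1.163151 = 6.48


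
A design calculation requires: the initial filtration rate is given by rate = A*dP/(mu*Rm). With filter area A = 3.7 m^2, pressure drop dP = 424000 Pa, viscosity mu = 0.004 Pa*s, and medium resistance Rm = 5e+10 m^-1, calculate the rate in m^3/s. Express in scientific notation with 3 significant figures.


rate = A * dP / (mu * Rm)
rate = 3.7 * 424000 / (0.004 * 5e+10)
rate = 1568800.0 / 2.000e+08
rate = 7.84e-03 m^3/s


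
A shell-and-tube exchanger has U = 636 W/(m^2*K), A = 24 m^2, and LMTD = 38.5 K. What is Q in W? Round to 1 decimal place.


Q = U * A * LMTD
Q = 636 * 24 * 38.5
Q = 587664.0 W


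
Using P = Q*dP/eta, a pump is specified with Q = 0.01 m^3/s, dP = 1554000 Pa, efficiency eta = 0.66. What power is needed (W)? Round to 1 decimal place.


P = Q * dP / eta
P = 0.01 * 1554000 / 0.66
P = 15540.0 / 0.66
P = 23545.5 W


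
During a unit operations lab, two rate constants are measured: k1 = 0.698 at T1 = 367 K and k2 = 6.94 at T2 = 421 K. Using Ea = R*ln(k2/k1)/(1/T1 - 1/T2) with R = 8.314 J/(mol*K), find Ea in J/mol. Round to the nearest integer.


Ea = R * ln(k2/k1) / (1/T1 - 1/T2)
ln(k2/k1) = ln(6.94/0.698) = 2.296838
1/T1 - 1/T2 = 1/367 - 1/421 = 0.000349498728
Ea = 8.314 * 2.296838 / 0.000349498728
Ea = 54638 J/mol


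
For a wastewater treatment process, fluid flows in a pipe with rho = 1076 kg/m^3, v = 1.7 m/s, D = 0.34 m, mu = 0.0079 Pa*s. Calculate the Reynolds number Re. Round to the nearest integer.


Re = rho * v * D / mu
Re = 1076 * 1.7 * 0.34 / 0.0079
Re = 621.928 / 0.0079
Re = 78725


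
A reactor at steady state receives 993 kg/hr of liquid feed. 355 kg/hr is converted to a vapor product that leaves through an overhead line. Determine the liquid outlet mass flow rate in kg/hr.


Steady-state mass balance on the main outlet: F_out = F_in - F_removed
F_out = 993 - 355
F_out = 638 kg/hr


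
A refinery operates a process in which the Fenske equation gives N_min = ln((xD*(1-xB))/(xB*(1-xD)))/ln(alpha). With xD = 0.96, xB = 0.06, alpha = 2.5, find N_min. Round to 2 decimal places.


N_min = ln((xD*(1-xB))/(xB*(1-xD))) / ln(alpha)
Numerator inside ln: 0.9024 / 0.0024 = 376.0
ln(376.0) = 5.929589
ln(alpha) = ln(2.5) = 0.916291
N_min = 5.929589 / 0.916291 = 6.47


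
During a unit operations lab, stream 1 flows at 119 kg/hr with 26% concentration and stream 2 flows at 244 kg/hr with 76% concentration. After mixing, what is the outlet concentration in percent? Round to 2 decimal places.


Mass balance on solute: F1*x1 + F2*x2 = F3*x3
F3 = F1 + F2 = 119 + 244 = 363 kg/hr
x3 = (F1*x1 + F2*x2)/F3
x3 = (119*0.26 + 244*0.76) / 363
x3 = 59.61%


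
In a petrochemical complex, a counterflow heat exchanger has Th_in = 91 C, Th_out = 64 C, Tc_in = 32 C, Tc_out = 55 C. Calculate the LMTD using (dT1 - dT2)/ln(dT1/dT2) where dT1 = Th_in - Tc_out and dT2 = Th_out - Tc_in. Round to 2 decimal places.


dT1 = Th_in - Tc_out = 91 - 55 = 36
dT2 = Th_out - Tc_in = 64 - 32 = 32
LMTD = (dT1 - dT2) / ln(dT1/dT2)
LMTD = (36 - 32) / ln(36/32)
LMTD = 33.96 K


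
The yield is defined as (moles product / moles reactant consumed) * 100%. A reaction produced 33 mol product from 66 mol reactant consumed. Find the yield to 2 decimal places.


Yield = (moles product / moles consumed) * 100%
Yield = (33 / 66) * 100
Yield = 0.5 * 100
Yield = 50.00%


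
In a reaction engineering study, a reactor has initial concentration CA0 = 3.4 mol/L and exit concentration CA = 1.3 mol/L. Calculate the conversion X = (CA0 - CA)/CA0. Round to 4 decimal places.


X = (CA0 - CA) / CA0
X = (3.4 - 1.3) / 3.4
X = 2.1 / 3.4
X = 0.6176


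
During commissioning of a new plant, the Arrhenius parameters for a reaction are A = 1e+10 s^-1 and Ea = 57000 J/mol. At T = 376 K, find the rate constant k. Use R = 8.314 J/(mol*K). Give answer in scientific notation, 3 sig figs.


k = A * exp(-Ea/(R*T))
k = 1e+10 * exp(-57000 / (8.314 * 376))
k = 1e+10 * exp(-18.233792)
k = 1.21e+02


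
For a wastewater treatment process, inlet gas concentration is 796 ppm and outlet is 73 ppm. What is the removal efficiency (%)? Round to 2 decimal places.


Efficiency = (G_in - G_out) / G_in * 100%
Efficiency = (796 - 73) / 796 * 100
Efficiency = 723 / 796 * 100
Efficiency = 90.83%


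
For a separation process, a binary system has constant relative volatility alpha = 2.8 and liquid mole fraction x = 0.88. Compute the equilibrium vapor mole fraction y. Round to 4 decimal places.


y = alpha*x / (1 + (alpha-1)*x)
y = 2.8*0.88 / (1 + (2.8-1)*0.88)
y = 2.464 / (1 + 1.584)
y = 2.464 / 2.584
y = 0.9536


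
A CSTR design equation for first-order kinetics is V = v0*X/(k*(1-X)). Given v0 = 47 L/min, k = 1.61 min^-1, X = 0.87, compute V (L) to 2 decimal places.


V = v0 * X / (k * (1 - X))
V = 47 * 0.87 / (1.61 * (1 - 0.87))
V = 40.89 / (1.61 * 0.13)
V = 40.89 / 0.2093
V = 195.37 L


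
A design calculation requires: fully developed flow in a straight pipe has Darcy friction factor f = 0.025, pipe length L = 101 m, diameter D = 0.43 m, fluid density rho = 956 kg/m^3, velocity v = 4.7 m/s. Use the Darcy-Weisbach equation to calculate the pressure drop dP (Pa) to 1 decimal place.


dP = f * (L/D) * (rho*v^2/2)
dP = 0.025 * (101/0.43) * (956*4.7^2/2)
L/D = 234.88372093
rho*v^2/2 = 956*22.09/2 = 10559.02
dP = 0.025 * 234.88372093 * 10559.02
dP = 62003.5 Pa


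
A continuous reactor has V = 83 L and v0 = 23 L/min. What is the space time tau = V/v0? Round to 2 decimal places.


tau = V / v0
tau = 83 / 23
tau = 3.61 min


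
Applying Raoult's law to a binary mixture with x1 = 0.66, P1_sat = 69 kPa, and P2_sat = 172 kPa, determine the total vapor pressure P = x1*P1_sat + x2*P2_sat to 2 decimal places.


P = x1*P1_sat + x2*P2_sat
x2 = 1 - x1 = 1 - 0.66 = 0.34
P = 0.66*69 + 0.34*172
P = 45.54 + 58.48
P = 104.02 kPa


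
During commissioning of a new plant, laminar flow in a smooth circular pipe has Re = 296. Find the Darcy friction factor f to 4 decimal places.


f = 64 / Re
f = 64 / 296
f = 0.2162


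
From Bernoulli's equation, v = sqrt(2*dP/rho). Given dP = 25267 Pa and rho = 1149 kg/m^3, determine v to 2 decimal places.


v = sqrt(2*dP/rho)
v = sqrt(2*25267/1149)
v = sqrt(43.980853)
v = 6.63 m/s


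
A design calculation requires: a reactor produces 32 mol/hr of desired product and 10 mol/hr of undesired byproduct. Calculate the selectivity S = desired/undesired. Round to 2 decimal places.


S = desired product rate / undesired product rate
S = 32 / 10
S = 3.20


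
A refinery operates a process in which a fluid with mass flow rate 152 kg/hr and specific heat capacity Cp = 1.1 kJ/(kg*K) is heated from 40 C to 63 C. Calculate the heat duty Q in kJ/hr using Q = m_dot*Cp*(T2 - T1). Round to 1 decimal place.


Q = m_dot * Cp * (T2 - T1)
Q = 152 * 1.1 * (63 - 40)
Q = 152 * 1.1 * 23
Q = 3845.6 kJ/hr


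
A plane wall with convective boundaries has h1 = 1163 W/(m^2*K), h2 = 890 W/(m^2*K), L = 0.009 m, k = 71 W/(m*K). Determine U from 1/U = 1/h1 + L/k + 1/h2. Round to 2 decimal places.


1/U = 1/h1 + L/k + 1/h2
1/U = 1/1163 + 0.009/71 + 1/890
1/U = 0.0008598452 + 0.0001267606 + 0.0011235955
1/U = 0.0021102013
U = 473.89 W/(m^2*K)


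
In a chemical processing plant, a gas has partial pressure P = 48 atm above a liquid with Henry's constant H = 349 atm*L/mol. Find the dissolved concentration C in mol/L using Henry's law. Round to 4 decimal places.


C = P / H
C = 48 / 349
C = 0.1375 mol/L


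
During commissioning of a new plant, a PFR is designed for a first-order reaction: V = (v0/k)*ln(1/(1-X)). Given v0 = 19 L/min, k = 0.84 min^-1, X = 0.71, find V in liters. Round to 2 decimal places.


V = (v0/k) * ln(1/(1-X))
V = (19/0.84) * ln(1/(1-0.71))
V = 22.619048 * ln(3.448276)
V = 22.619048 * 1.237874
V = 28.00 L


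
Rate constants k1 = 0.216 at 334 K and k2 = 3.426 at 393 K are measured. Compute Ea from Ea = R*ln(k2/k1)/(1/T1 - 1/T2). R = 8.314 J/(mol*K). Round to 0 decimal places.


Ea = R * ln(k2/k1) / (1/T1 - 1/T2)
ln(k2/k1) = ln(3.426/0.216) = 2.7638703
1/T1 - 1/T2 = 1/334 - 1/393 = 0.000449482714
Ea = 8.314 * 2.7638703 / 0.000449482714
Ea = 51123 J/mol


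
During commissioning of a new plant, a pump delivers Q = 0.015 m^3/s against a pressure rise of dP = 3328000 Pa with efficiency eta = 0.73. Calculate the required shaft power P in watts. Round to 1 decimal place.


P = Q * dP / eta
P = 0.015 * 3328000 / 0.73
P = 49920.0 / 0.73
P = 68383.6 W


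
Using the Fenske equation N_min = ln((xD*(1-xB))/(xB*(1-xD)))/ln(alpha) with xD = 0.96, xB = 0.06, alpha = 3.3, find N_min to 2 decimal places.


N_min = ln((xD*(1-xB))/(xB*(1-xD))) / ln(alpha)
Numerator inside ln: 0.9024 / 0.0024 = 376.0
ln(376.0) = 5.929589
ln(alpha) = ln(3.3) = 1.193922
N_min = 5.929589 / 1.193922 = 4.97


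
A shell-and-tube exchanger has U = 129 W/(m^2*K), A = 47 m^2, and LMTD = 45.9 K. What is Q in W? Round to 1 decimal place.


Q = U * A * LMTD
Q = 129 * 47 * 45.9
Q = 278291.7 W


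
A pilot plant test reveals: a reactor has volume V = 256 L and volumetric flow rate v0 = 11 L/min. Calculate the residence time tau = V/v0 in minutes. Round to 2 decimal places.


tau = V / v0
tau = 256 / 11
tau = 23.27 min


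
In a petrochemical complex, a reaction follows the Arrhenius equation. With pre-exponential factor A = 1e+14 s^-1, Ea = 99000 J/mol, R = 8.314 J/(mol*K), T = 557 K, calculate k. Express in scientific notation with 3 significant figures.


k = A * exp(-Ea/(R*T))
k = 1e+14 * exp(-99000 / (8.314 * 557))
k = 1e+14 * exp(-21.378143)
k = 5.20e+04


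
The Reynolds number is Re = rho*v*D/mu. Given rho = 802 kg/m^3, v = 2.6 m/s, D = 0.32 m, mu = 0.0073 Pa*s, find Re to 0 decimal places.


Re = rho * v * D / mu
Re = 802 * 2.6 * 0.32 / 0.0073
Re = 667.264 / 0.0073
Re = 91406


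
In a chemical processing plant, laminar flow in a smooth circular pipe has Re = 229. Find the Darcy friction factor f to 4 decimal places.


f = 64 / Re
f = 64 / 229
f = 0.2795


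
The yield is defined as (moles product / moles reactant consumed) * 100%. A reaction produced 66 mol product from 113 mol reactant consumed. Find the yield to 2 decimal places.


Yield = (moles product / moles consumed) * 100%
Yield = (66 / 113) * 100
Yield = 0.5841 * 100
Yield = 58.41%


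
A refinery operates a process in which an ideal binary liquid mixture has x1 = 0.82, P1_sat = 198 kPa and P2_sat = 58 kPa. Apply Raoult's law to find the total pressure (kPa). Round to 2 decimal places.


P = x1*P1_sat + x2*P2_sat
x2 = 1 - x1 = 1 - 0.82 = 0.18
P = 0.82*198 + 0.18*58
P = 162.36 + 10.44
P = 172.80 kPa


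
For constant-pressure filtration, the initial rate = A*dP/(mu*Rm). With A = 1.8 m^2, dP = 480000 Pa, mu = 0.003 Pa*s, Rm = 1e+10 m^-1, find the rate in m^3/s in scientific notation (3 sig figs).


rate = A * dP / (mu * Rm)
rate = 1.8 * 480000 / (0.003 * 1e+10)
rate = 864000.0 / 3.000e+07
rate = 2.88e-02 m^3/s


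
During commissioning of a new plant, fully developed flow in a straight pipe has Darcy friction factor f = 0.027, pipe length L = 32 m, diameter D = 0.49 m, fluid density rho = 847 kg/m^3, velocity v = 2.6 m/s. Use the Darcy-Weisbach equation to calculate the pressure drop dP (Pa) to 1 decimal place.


dP = f * (L/D) * (rho*v^2/2)
dP = 0.027 * (32/0.49) * (847*2.6^2/2)
L/D = 65.30612245
rho*v^2/2 = 847*6.76/2 = 2862.86
dP = 0.027 * 65.30612245 * 2862.86
dP = 5048.0 Pa


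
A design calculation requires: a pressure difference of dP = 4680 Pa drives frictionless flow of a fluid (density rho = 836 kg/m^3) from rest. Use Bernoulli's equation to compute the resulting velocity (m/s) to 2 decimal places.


v = sqrt(2*dP/rho)
v = sqrt(2*4680/836)
v = sqrt(11.196172)
v = 3.35 m/s


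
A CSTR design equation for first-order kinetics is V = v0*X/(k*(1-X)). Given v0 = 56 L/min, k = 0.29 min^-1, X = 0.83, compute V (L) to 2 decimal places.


V = v0 * X / (k * (1 - X))
V = 56 * 0.83 / (0.29 * (1 - 0.83))
V = 46.48 / (0.29 * 0.17)
V = 46.48 / 0.0493
V = 942.80 L


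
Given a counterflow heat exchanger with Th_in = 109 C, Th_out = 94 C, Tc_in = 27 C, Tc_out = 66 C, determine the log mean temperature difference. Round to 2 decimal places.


dT1 = Th_in - Tc_out = 109 - 66 = 43
dT2 = Th_out - Tc_in = 94 - 27 = 67
LMTD = (dT1 - dT2) / ln(dT1/dT2)
LMTD = (43 - 67) / ln(43/67)
LMTD = 54.12 K


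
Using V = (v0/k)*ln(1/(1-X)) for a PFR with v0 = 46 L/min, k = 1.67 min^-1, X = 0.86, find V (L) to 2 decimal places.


V = (v0/k) * ln(1/(1-X))
V = (46/1.67) * ln(1/(1-0.86))
V = 27.54491 * ln(7.142857)
V = 27.54491 * 1.966113
V = 54.16 L


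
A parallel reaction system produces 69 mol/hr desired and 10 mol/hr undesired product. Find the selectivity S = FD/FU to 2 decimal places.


S = desired product rate / undesired product rate
S = 69 / 10
S = 6.90


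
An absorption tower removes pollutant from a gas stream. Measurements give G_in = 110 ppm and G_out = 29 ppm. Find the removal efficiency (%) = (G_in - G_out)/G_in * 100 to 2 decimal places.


Efficiency = (G_in - G_out) / G_in * 100%
Efficiency = (110 - 29) / 110 * 100
Efficiency = 81 / 110 * 100
Efficiency = 73.64%


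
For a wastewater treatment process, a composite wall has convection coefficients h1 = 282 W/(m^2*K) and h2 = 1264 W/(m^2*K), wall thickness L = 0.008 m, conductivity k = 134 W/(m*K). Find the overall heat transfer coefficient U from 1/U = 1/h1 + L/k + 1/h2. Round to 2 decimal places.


1/U = 1/h1 + L/k + 1/h2
1/U = 1/282 + 0.008/134 + 1/1264
1/U = 0.0035460993 + 5.97015e-05 + 0.0007911392
1/U = 0.00439694
U = 227.43 W/(m^2*K)


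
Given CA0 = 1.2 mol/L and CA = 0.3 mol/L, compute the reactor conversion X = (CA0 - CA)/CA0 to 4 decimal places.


X = (CA0 - CA) / CA0
X = (1.2 - 0.3) / 1.2
X = 0.9 / 1.2
X = 0.7500


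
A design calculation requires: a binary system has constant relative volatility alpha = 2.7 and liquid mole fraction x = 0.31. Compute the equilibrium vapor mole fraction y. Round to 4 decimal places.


y = alpha*x / (1 + (alpha-1)*x)
y = 2.7*0.31 / (1 + (2.7-1)*0.31)
y = 0.837 / (1 + 0.527)
y = 0.837 / 1.527
y = 0.5481


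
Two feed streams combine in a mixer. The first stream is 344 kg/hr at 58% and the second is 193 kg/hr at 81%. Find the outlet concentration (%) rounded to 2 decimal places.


Mass balance on solute: F1*x1 + F2*x2 = F3*x3
F3 = F1 + F2 = 344 + 193 = 537 kg/hr
x3 = (F1*x1 + F2*x2)/F3
x3 = (344*0.58 + 193*0.81) / 537
x3 = 66.27%


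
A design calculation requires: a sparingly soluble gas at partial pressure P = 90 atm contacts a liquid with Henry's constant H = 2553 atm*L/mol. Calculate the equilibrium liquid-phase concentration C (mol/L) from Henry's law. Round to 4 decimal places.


C = P / H
C = 90 / 2553
C = 0.0353 mol/L


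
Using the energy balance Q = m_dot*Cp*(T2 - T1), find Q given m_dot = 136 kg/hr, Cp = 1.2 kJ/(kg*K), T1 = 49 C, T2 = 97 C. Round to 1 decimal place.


Q = m_dot * Cp * (T2 - T1)
Q = 136 * 1.2 * (97 - 49)
Q = 136 * 1.2 * 48
Q = 7833.6 kJ/hr


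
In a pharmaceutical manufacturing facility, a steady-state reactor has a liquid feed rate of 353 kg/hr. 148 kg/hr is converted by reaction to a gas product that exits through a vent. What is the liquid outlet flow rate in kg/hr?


Steady-state mass balance on the main outlet: F_out = F_in - F_removed
F_out = 353 - 148
F_out = 205 kg/hr


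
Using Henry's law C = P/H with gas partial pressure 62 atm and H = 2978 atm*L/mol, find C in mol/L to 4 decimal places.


C = P / H
C = 62 / 2978
C = 0.0208 mol/L


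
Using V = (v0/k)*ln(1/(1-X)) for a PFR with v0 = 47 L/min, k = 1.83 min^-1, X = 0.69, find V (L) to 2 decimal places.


V = (v0/k) * ln(1/(1-X))
V = (47/1.83) * ln(1/(1-0.69))
V = 25.68306 * ln(3.225806)
V = 25.68306 * 1.171183
V = 30.08 L


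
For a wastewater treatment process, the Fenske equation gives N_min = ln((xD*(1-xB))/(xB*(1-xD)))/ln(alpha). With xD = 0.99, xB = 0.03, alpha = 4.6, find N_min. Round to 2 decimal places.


N_min = ln((xD*(1-xB))/(xB*(1-xD))) / ln(alpha)
Numerator inside ln: 0.9603 / 0.0003 = 3201.0
ln(3201.0) = 8.071219
ln(alpha) = ln(4.6) = 1.526056
N_min = 8.071219 / 1.526056 = 5.29


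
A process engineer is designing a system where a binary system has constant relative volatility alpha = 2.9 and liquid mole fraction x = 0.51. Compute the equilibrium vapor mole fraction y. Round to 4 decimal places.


y = alpha*x / (1 + (alpha-1)*x)
y = 2.9*0.51 / (1 + (2.9-1)*0.51)
y = 1.479 / (1 + 0.969)
y = 1.479 / 1.969
y = 0.7511


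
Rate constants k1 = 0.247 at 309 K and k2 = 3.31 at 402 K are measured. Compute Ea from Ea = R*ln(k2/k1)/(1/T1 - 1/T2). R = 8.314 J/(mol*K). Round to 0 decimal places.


Ea = R * ln(k2/k1) / (1/T1 - 1/T2)
ln(k2/k1) = ln(3.31/0.247) = 2.5953151
1/T1 - 1/T2 = 1/309 - 1/402 = 0.000748683766
Ea = 8.314 * 2.5953151 / 0.000748683766
Ea = 28821 J/mol


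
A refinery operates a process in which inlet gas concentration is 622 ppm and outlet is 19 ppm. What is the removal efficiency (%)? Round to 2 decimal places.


Efficiency = (G_in - G_out) / G_in * 100%
Efficiency = (622 - 19) / 622 * 100
Efficiency = 603 / 622 * 100
Efficiency = 96.95%


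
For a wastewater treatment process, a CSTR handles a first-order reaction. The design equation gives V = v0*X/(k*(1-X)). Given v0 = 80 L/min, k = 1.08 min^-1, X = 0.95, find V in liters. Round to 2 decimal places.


V = v0 * X / (k * (1 - X))
V = 80 * 0.95 / (1.08 * (1 - 0.95))
V = 76.0 / (1.08 * 0.05)
V = 76.0 / 0.054
V = 1407.41 L


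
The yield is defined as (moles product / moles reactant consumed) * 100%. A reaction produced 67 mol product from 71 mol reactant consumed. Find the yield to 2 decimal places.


Yield = (moles product / moles consumed) * 100%
Yield = (67 / 71) * 100
Yield = 0.9437 * 100
Yield = 94.37%


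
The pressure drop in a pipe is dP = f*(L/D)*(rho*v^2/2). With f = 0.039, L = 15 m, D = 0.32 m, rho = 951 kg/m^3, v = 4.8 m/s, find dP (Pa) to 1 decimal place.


dP = f * (L/D) * (rho*v^2/2)
dP = 0.039 * (15/0.32) * (951*4.8^2/2)
L/D = 46.875
rho*v^2/2 = 951*23.04/2 = 10955.52
dP = 0.039 * 46.875 * 10955.52
dP = 20028.1 Pa


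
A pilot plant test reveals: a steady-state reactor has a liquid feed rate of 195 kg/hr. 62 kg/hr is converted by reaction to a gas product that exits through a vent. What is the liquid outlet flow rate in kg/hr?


Steady-state mass balance on the main outlet: F_out = F_in - F_removed
F_out = 195 - 62
F_out = 133 kg/hr


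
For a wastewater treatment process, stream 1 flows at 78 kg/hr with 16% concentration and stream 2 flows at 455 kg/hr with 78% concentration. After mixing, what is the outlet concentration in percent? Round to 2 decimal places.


Mass balance on solute: F1*x1 + F2*x2 = F3*x3
F3 = F1 + F2 = 78 + 455 = 533 kg/hr
x3 = (F1*x1 + F2*x2)/F3
x3 = (78*0.16 + 455*0.78) / 533
x3 = 68.93%


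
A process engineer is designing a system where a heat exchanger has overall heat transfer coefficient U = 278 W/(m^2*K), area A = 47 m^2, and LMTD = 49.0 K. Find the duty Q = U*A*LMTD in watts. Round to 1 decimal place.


Q = U * A * LMTD
Q = 278 * 47 * 49.0
Q = 640234.0 W


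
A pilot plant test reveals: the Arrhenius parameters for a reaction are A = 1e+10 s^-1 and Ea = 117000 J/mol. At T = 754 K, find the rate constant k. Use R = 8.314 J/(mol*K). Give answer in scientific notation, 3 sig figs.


k = A * exp(-Ea/(R*T))
k = 1e+10 * exp(-117000 / (8.314 * 754))
k = 1e+10 * exp(-18.66399)
k = 7.84e+01


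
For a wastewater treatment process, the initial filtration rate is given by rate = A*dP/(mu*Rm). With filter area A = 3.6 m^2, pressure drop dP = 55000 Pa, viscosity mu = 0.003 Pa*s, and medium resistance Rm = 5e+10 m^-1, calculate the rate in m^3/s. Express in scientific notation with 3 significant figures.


rate = A * dP / (mu * Rm)
rate = 3.6 * 55000 / (0.003 * 5e+10)
rate = 198000.0 / 1.500e+08
rate = 1.32e-03 m^3/s
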